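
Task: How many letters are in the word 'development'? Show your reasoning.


Spell out 'development' and number each letter: d(1), e(2), v(3), e(4), l(5), o(6), p(7), m(8), e(9), n(10), t(11). Total: 11 letters.

11


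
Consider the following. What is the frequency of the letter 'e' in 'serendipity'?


Letter 'e' in 'serendipity': found at position(s) 2, 4 = 2 occurrence(s).

2


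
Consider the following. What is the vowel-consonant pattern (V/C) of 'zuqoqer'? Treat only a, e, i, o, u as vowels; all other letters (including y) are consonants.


Letter mapping: z = C, u = V, q = C, o = V, q = C, e = V, r = C.

CVCVCVC


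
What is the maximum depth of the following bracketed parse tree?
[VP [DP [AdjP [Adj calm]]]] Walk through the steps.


Count bracket nesting levels:
'[' at pos 0: depth = 1
'[' at pos 4: depth = 2
'[' at pos 8: depth = 3
'[' at pos 14: depth = 4
Maximum depth reached: 4

4


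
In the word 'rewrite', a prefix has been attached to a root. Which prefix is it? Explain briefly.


The word 'rewrite' = 're' (prefix) + 'write' (root). The prefix is 're'.

re


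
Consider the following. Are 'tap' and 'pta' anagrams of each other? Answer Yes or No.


Sorted letters of 'tap': 'apt'
Sorted letters of 'pta': 'apt'
They match.

Yes


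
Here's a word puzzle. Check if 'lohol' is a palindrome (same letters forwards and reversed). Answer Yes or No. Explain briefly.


Forward: 'lohol'
Reversed: 'lohol'
They are identical.

Yes


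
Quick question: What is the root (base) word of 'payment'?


Remove suffix '-ment' from 'payment' to get root 'pay'.

pay


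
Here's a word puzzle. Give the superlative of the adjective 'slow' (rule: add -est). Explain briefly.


Apply superlative formation (add -est): 'slow' -> 'slowest'.

slowest


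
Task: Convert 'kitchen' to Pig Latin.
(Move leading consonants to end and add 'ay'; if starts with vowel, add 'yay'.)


'kitchen': move consonant cluster 'k' to end and add 'ay': 'itchenkay'.

itchenkay


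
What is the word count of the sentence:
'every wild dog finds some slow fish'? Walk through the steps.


Split into words: every | wild | dog | finds | some | slow | fish = 7 words.

7


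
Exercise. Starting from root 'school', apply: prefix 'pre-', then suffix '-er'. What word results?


Step 1: Add prefix 'pre-' to 'school' = 'preschool'
Step 2: Add suffix '-er' to 'preschool' = 'preschooler'

preschooler


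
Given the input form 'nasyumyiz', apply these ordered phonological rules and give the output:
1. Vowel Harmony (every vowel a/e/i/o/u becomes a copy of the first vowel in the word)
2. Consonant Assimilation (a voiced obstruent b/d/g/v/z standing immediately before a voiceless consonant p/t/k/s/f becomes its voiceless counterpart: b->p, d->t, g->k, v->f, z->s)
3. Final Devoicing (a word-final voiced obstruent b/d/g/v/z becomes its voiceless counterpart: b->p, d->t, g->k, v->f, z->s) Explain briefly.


Starting form: 'nasyumyiz'
Rule 1: Vowel Harmony: all vowels become 'a' (matching first vowel). 'nasyumyiz' -> 'nasyamyaz'
Rule 2: Consonant Assimilation: no voiced obstruent (b/d/g/v/z) stands immediately before a voiceless consonant (p/t/k/s/f). No change.
Rule 3: Final Devoicing: word-final voiced obstruent 'z' becomes voiceless 's'. 'nasyamyaz' -> 'nasyamyas'
Final form: 'nasyamyas'

nasyamyas


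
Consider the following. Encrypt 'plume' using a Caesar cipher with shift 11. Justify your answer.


Shift each letter by 11: p -> a, l -> w, u -> f, m -> x, e -> p. Result: 'awfxp'.

awfxp


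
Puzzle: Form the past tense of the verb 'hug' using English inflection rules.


Apply rule: Double final consonant and add -ed. 'hug' becomes 'hugged'.

hugged


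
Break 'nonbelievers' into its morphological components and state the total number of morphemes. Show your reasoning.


Step 1: Identify prefix: 'non' (meaning: not)
Step 2: Identify root: 'believe'
Step 3: Identify suffix(es): 'er, s'
Decomposition: non- (prefix: not) + believe (root) + -er (suffix: one who) + -s (plural)
Total morphemes: 4

4 morphemes (non- (prefix: not) + believe (root) + -er (suffix: one who) + -s (plural))


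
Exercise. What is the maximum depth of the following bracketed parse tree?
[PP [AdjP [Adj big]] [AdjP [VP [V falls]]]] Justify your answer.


Count bracket nesting levels:
'[' at pos 0: depth = 1
'[' at pos 4: depth = 2
'[' at pos 10: depth = 3
'[' at pos 21: depth = 2
'[' at pos 27: depth = 3
'[' at pos 31: depth = 4
Maximum depth reached: 4

4


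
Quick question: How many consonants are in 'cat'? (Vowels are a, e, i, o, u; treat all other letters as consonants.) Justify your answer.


Consonants in 'cat': c, t = 2 consonants.

2


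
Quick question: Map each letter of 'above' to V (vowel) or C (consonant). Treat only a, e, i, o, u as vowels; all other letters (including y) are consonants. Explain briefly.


Letter mapping: a = V, b = C, o = V, v = C, e = V.

VCVCV


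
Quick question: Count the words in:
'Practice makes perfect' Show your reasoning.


Split into words: Practice | makes | perfect = 3 words.

3


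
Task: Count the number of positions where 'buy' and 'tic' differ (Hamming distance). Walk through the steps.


Alignment:
Position 1: 'b' vs 't' = DIFFER
Position 2: 'u' vs 'i' = DIFFER
Position 3: 'y' vs 'c' = DIFFER
Total differences: 3

3


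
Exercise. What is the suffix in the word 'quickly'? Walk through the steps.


The word 'quickly' = 'quick' (root) + '-ly' (suffix). The suffix is '-ly'.

ly


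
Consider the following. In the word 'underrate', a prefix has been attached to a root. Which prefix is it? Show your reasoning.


The word 'underrate' = 'under' (prefix) + 'rate' (root). The prefix is 'under'.

under


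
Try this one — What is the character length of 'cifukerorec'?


Spell out 'cifukerorec' and number each letter: c(1), i(2), f(3), u(4), k(5), e(6), r(7), o(8), r(9), e(10), c(11). Total: 11 letters.

11


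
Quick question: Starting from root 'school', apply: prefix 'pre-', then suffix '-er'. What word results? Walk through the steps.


Step 1: Add prefix 'pre-' to 'school' = 'preschool'
Step 2: Add suffix '-er' to 'preschool' = 'preschooler'

preschooler


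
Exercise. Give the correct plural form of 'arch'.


Apply rule: Add -es (sibilant/fricative ending). 'arch' becomes 'arches'.

arches


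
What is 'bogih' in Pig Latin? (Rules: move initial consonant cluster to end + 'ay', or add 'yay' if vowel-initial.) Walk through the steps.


'bogih': move consonant cluster 'b' to end and add 'ay': 'ogihbay'.

ogihbay


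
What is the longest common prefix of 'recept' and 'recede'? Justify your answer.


Compare from the start: 4 characters match: 'rece'. Mismatch at position 5: 'p' vs 'd'.

rece


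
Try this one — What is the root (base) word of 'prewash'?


Remove prefix 'pre' from 'prewash' to get root 'wash'.

wash


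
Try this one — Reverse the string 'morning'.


Reverse 'morning' character by character: 'gninrom'.

gninrom


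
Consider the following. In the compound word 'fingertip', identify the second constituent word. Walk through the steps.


Split 'fingertip' into 'finger' + 'tip'. The second part is 'tip'.

tip


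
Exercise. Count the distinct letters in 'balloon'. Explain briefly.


Unique letters in 'balloon': {a, b, l, n, o} = 5 distinct letters.

5


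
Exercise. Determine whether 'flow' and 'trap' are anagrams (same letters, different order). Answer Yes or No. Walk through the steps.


Sorted letters of 'flow': 'flow'
Sorted letters of 'trap': 'aprt'
They do not match.

No


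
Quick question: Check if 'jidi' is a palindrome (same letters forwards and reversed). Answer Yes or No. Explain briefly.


Forward: 'jidi'
Reversed: 'idij'
They differ.

No


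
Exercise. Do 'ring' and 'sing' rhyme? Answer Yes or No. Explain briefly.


Rime (stressed vowel + following sounds) of 'ring': -ing = /ɪŋ/
Rime of 'sing': -ing = /ɪŋ/
/ɪŋ/ and /ɪŋ/ are the same ending sound, so the words rhyme.

Yes


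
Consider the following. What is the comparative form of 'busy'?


Apply comparative formation (consonant + y: change y to i, add -er): 'busy' -> 'busier'.

busier


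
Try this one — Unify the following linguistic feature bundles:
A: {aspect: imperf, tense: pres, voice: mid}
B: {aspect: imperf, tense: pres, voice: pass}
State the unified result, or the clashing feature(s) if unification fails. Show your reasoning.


Compare features:
aspect: A=imperf vs B=imperf -> unified: imperf
tense: A=pres vs B=pres -> unified: pres
voice: A=mid vs B=pass -> CLASH
Clash detected on feature 'voice' (mid vs pass); unification fails.

CLASH on 'voice' (mid vs pass)


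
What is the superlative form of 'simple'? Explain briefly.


Apply superlative formation (ends in e: add -st): 'simple' -> 'simplest'.

simplest


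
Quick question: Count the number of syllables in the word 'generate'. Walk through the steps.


Break 'generate' into syllables: gen-er-ate -> gen | er | ate = 3 syllables

3 syllables


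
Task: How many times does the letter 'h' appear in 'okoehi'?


Letter 'h' in 'okoehi': found at position(s) 5 = 1 occurrence(s).

1


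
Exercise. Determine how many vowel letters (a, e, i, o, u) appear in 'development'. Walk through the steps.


Vowels in 'development': e, e, o, e = 4 vowels.

4


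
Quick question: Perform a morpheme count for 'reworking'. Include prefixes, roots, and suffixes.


Decomposition: re- (prefix) + work (root) + -ing (suffix) = 3 morpheme(s)

3 morphemes


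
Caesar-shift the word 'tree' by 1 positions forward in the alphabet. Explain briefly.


Shift each letter by 1: t -> u, r -> s, e -> f, e -> f. Result: 'usff'.

usff


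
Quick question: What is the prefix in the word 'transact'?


The word 'transact' = 'trans' (prefix) + 'act' (root). The prefix is 'trans'.

trans


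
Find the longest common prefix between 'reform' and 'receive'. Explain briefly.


Compare from the start: 2 characters match: 're'. Mismatch at position 3: 'f' vs 'c'.

re


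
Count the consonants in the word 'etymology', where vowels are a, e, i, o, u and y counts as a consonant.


Consonants in 'etymology': t, y, m, l, g, y = 6 consonants.

6


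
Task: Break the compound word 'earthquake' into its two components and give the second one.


Split 'earthquake' into 'earth' + 'quake'. The second part is 'quake'.

quake


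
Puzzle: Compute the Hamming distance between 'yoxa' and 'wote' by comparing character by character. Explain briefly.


Alignment:
Position 1: 'y' vs 'w' = DIFFER
Position 2: 'o' vs 'o' = match
Position 3: 'x' vs 't' = DIFFER
Position 4: 'a' vs 'e' = DIFFER
Total differences: 3

3


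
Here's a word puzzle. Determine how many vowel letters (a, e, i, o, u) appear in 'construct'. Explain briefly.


Vowels in 'construct': o, u = 2 vowels.

2


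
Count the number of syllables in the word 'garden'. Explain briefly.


Break 'garden' into syllables: gar-den -> gar | den = 2 syllables

2 syllables


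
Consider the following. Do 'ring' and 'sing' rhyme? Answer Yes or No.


Rime (stressed vowel + following sounds) of 'ring': -ing = /ɪŋ/
Rime of 'sing': -ing = /ɪŋ/
/ɪŋ/ and /ɪŋ/ are the same ending sound, so the words rhyme.

Yes


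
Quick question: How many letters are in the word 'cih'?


Spell out 'cih' and number each letter: c(1), i(2), h(3). Total: 3 letters.

3


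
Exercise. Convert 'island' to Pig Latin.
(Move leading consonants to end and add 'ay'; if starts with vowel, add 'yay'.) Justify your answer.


'island' starts with a vowel, so add 'yay': 'islandyay'.

islandyay


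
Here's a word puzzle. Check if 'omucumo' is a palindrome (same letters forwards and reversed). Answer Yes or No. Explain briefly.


Forward: 'omucumo'
Reversed: 'omucumo'
They are identical.

Yes


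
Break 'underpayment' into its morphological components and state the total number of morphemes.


Step 1: Identify prefix: 'under' (meaning: beneath/insufficient)
Step 2: Identify root: 'pay'
Step 3: Identify suffix(es): 'ment'
Decomposition: under- (prefix: beneath/insufficient) + pay (root) + -ment (suffix: action/result)
Total morphemes: 3

3 morphemes (under- (prefix: beneath/insufficient) + pay (root) + -ment (suffix: action/result))


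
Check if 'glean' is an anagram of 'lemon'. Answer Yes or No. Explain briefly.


Sorted letters of 'glean': 'aegln'
Sorted letters of 'lemon': 'elmno'
They do not match.

No


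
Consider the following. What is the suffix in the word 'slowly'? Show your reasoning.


The word 'slowly' = 'slow' (root) + '-ly' (suffix). The suffix is '-ly'.

ly


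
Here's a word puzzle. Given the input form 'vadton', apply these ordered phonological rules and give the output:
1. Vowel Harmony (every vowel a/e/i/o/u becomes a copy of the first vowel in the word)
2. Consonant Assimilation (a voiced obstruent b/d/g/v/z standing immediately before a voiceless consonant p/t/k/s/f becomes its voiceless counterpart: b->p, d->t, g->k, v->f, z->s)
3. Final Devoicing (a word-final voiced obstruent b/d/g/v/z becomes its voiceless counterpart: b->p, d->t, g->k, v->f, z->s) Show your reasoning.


Starting form: 'vadton'
Rule 1: Vowel Harmony: all vowels become 'a' (matching first vowel). 'vadton' -> 'vadtan'
Rule 2: Consonant Assimilation: voiced obstruent before voiceless consonant becomes voiceless ('dt' -> 'tt'). 'vadtan' -> 'vattan'
Rule 3: Final Devoicing: final consonant 'n' is not one of the voiced obstruents b/d/g/v/z. No change.
Final form: 'vattan'

vattan


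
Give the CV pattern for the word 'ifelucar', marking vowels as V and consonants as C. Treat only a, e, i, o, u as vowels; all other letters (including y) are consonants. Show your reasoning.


Letter mapping: i = V, f = C, e = V, l = C, u = V, c = C, a = V, r = C.

VCVCVCVC


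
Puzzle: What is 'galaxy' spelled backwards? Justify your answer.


Reverse 'galaxy' character by character: 'yxalag'.

yxalag


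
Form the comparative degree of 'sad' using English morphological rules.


Apply comparative formation (double final consonant, add -er): 'sad' -> 'sadder'.

sadder


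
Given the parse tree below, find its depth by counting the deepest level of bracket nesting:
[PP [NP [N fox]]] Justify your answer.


Count bracket nesting levels:
'[' at pos 0: depth = 1
'[' at pos 4: depth = 2
'[' at pos 8: depth = 3
Maximum depth reached: 3

3


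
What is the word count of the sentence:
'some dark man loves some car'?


Split into words: some | dark | man | loves | some | car = 6 words.

6


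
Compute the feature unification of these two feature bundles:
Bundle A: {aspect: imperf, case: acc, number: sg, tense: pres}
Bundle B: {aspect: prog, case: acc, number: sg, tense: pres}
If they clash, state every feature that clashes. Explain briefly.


Compare features:
aspect: A=imperf vs B=prog -> CLASH
case: A=acc vs B=acc -> unified: acc
number: A=sg vs B=sg -> unified: sg
tense: A=pres vs B=pres -> unified: pres
Clash detected on feature 'aspect' (imperf vs prog); unification fails.

CLASH on 'aspect' (imperf vs prog)


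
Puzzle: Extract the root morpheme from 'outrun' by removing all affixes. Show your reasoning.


Remove prefix 'out' from 'outrun' to get root 'run'.

run


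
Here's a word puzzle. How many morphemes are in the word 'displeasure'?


Decomposition: dis- (prefix) + please (root) + -ure (suffix) = 3 morpheme(s)

3 morphemes


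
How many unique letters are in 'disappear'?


Unique letters in 'disappear': {a, d, e, i, p, r, s} = 7 distinct letters.

7


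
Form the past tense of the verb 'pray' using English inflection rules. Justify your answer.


Apply rule: Add -ed. 'pray' becomes 'prayed'.

prayed


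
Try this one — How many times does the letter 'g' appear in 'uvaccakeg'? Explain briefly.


Letter 'g' in 'uvaccakeg': found at position(s) 9 = 1 occurrence(s).

1


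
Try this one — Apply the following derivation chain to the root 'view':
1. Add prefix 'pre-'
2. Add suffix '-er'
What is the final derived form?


Step 1: Add prefix 'pre-' to 'view' = 'preview'
Step 2: Add suffix '-er' to 'preview' = 'previewer'

previewer


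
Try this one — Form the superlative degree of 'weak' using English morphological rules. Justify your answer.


Apply superlative formation (add -est): 'weak' -> 'weakest'.

weakest


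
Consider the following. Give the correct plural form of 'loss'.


Apply rule: Add -es (sibilant/fricative ending). 'loss' becomes 'losses'.

losses


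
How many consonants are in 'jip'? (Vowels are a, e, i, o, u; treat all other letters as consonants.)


Consonants in 'jip': j, p = 2 consonants.

2


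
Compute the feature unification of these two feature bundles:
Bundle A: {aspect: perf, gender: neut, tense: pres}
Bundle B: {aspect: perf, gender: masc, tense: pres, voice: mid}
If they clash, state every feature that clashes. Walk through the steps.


Compare features:
aspect: A=perf vs B=perf -> unified: perf
gender: A=neut vs B=masc -> CLASH
tense: A=pres vs B=pres -> unified: pres
voice: A=_ vs B=mid -> unified: mid
Clash detected on feature 'gender' (neut vs masc); unification fails.

CLASH on 'gender' (neut vs masc)


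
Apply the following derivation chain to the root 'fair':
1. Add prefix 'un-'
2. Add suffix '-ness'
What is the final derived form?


Step 1: Add prefix 'un-' to 'fair' = 'unfair'
Step 2: Add suffix '-ness' to 'unfair' = 'unfairness'

unfairness


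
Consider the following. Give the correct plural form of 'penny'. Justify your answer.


Apply rule: Change -y to -ies (consonant + y). 'penny' becomes 'pennies'.

pennies


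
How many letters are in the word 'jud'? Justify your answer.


Spell out 'jud' and number each letter: j(1), u(2), d(3). Total: 3 letters.

3


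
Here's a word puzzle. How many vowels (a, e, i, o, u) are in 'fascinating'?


Vowels in 'fascinating': a, i, a, i = 4 vowels.

4


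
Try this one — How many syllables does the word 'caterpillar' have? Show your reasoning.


Break 'caterpillar' into syllables: cat-er-pil-lar -> cat | er | pil | lar = 4 syllables

4 syllables


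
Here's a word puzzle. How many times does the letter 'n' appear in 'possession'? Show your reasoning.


Letter 'n' in 'possession': found at position(s) 10 = 1 occurrence(s).

1


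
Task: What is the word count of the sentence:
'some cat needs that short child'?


Split into words: some | cat | needs | that | short | child = 6 words.

6


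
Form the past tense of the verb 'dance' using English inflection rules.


Apply rule: Add -d (word ends in -e). 'dance' becomes 'danced'.

danced


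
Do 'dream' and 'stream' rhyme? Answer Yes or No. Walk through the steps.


Rime (stressed vowel + following sounds) of 'dream': -eam = /iːm/
Rime of 'stream': -eam = /iːm/
/iːm/ and /iːm/ are the same ending sound, so the words rhyme.

Yes


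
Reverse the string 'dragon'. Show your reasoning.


Reverse 'dragon' character by character: 'nogard'.

nogard


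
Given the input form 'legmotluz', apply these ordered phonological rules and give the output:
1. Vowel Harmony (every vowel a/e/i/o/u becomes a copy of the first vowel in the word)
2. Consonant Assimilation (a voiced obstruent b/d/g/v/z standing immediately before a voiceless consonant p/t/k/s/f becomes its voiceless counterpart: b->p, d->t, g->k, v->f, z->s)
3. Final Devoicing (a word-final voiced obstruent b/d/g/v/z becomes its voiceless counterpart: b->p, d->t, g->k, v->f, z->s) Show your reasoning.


Starting form: 'legmotluz'
Rule 1: Vowel Harmony: all vowels become 'e' (matching first vowel). 'legmotluz' -> 'legmetlez'
Rule 2: Consonant Assimilation: no voiced obstruent (b/d/g/v/z) stands immediately before a voiceless consonant (p/t/k/s/f). No change.
Rule 3: Final Devoicing: word-final voiced obstruent 'z' becomes voiceless 's'. 'legmetlez' -> 'legmetles'
Final form: 'legmetles'

legmetles


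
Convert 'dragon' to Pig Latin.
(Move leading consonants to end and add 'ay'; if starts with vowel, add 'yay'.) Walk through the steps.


'dragon': move consonant cluster 'dr' to end and add 'ay': 'agondray'.

agondray


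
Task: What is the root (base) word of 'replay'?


Remove prefix 're' from 'replay' to get root 'play'.

play


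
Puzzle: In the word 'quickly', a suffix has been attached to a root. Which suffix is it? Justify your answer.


The word 'quickly' = 'quick' (root) + '-ly' (suffix). The suffix is '-ly'.

ly


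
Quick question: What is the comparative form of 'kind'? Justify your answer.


Apply comparative formation (add -er): 'kind' -> 'kinder'.

kinder


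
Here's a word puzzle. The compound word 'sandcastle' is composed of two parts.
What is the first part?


Split 'sandcastle' into 'sand' + 'castle'. The first part is 'sand'.

sand


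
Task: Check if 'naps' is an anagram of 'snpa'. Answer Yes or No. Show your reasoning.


Sorted letters of 'naps': 'anps'
Sorted letters of 'snpa': 'anps'
They match.

Yes


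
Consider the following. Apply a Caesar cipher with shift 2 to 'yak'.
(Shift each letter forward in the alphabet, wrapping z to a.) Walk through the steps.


Shift each letter by 2: y -> a, a -> c, k -> m. Result: 'acm'.

acm


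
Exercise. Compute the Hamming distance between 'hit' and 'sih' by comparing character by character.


Alignment:
Position 1: 'h' vs 's' = DIFFER
Position 2: 'i' vs 'i' = match
Position 3: 't' vs 'h' = DIFFER
Total differences: 2

2


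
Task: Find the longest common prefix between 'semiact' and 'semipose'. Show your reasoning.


Compare from the start: 4 characters match: 'semi'. Mismatch at position 5: 'a' vs 'p'.

semi


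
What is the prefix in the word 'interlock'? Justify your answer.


The word 'interlock' = 'inter' (prefix) + 'lock' (root). The prefix is 'inter'.

inter


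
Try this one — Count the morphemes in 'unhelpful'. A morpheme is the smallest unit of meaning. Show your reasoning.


Decomposition: un- (prefix) + help (root) + -ful (suffix) = 3 morpheme(s)

3 morphemes


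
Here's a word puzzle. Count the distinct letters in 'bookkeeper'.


Unique letters in 'bookkeeper': {b, e, k, o, p, r} = 6 distinct letters.

6


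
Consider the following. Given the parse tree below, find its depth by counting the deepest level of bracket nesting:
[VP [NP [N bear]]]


Count bracket nesting levels:
'[' at pos 0: depth = 1
'[' at pos 4: depth = 2
'[' at pos 8: depth = 3
Maximum depth reached: 3

3


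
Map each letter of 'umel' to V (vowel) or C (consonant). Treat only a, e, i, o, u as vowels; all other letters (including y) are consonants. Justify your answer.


Letter mapping: u = V, m = C, e = V, l = C.

VCVC


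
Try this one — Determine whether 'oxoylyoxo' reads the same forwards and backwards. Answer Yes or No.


Forward: 'oxoylyoxo'
Reversed: 'oxoylyoxo'
They are identical.

Yes


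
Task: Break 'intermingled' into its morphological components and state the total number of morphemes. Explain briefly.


Step 1: Identify prefix: 'inter' (meaning: between)
Step 2: Identify root: 'mingle'
Step 3: Identify suffix(es): 'ed'
Decomposition: inter- (prefix: between) + mingle (root) + -ed (suffix: past)
Total morphemes: 3

3 morphemes (inter- (prefix: between) + mingle (root) + -ed (suffix: past))


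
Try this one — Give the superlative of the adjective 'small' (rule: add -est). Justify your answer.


Apply superlative formation (add -est): 'small' -> 'smallest'.

smallest


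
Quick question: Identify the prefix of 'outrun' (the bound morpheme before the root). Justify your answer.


The word 'outrun' = 'out' (prefix) + 'run' (root). The prefix is 'out'.

out


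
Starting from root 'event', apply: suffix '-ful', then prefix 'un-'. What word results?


Step 1: Add suffix '-ful' to 'event' = 'eventful'
Step 2: Add prefix 'un-' to 'eventful' = 'uneventful'

uneventful


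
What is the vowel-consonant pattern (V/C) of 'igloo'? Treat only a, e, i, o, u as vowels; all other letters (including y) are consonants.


Letter mapping: i = V, g = C, l = C, o = V, o = V.

VCCVV


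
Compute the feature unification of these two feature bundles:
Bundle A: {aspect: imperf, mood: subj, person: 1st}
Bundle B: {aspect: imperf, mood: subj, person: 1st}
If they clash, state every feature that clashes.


Compare features:
aspect: A=imperf vs B=imperf -> unified: imperf
mood: A=subj vs B=subj -> unified: subj
person: A=1st vs B=1st -> unified: 1st
No clashes found.

Unified: {aspect: imperf, mood: subj, person: 1st}


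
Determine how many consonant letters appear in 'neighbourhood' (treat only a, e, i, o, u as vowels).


Consonants in 'neighbourhood': n, g, h, b, r, h, d = 7 consonants.

7


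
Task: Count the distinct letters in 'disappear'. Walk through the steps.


Unique letters in 'disappear': {a, d, e, i, p, r, s} = 7 distinct letters.

7


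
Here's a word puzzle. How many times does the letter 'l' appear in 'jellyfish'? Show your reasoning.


Letter 'l' in 'jellyfish': found at position(s) 3, 4 = 2 occurrence(s).

2


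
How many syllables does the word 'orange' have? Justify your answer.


Break 'orange' into syllables: or-ange -> or | ange = 2 syllables

2 syllables


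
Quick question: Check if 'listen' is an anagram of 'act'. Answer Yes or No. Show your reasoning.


Sorted letters of 'listen': 'eilnst'
Sorted letters of 'act': 'act'
They do not match.

No


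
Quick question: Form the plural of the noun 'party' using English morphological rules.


Apply rule: Change -y to -ies (consonant + y). 'party' becomes 'parties'.

parties


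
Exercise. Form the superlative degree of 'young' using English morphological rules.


Apply superlative formation (add -est): 'young' -> 'youngest'.

youngest


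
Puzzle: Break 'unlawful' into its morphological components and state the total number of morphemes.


Step 1: Identify prefix: 'un' (meaning: not/reverse)
Step 2: Identify root: 'law'
Step 3: Identify suffix(es): 'ful'
Decomposition: un- (prefix: not/reverse) + law (root) + -ful (suffix: full of)
Total morphemes: 3

3 morphemes (un- (prefix: not/reverse) + law (root) + -ful (suffix: full of))


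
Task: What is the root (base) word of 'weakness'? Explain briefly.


Remove suffix '-ness' from 'weakness' to get root 'weak'.

weak


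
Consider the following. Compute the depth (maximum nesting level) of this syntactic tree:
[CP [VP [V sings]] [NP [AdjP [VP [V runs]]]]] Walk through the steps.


Count bracket nesting levels:
'[' at pos 0: depth = 1
'[' at pos 4: depth = 2
'[' at pos 8: depth = 3
'[' at pos 19: depth = 2
'[' at pos 23: depth = 3
'[' at pos 29: depth = 4
'[' at pos 33: depth = 5
Maximum depth reached: 5

5


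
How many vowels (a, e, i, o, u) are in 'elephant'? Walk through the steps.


Vowels in 'elephant': e, e, a = 3 vowels.

3


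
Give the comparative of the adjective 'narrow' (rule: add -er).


Apply comparative formation (add -er): 'narrow' -> 'narrower'.

narrower


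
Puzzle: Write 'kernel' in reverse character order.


Reverse 'kernel' character by character: 'lenrek'.

lenrek


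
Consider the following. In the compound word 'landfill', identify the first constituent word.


Split 'landfill' into 'land' + 'fill'. The first part is 'land'.

land


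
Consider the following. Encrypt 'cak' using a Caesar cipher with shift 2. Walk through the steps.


Shift each letter by 2: c -> e, a -> c, k -> m. Result: 'ecm'.

ecm


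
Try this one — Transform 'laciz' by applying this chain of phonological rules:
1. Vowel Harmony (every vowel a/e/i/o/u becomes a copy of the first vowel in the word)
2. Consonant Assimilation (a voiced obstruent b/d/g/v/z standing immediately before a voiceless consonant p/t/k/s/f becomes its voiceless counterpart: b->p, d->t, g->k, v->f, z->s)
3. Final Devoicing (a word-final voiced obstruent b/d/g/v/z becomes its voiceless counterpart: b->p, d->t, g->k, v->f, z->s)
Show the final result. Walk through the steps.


Starting form: 'laciz'
Rule 1: Vowel Harmony: all vowels become 'a' (matching first vowel). 'laciz' -> 'lacaz'
Rule 2: Consonant Assimilation: no voiced obstruent (b/d/g/v/z) stands immediately before a voiceless consonant (p/t/k/s/f). No change.
Rule 3: Final Devoicing: word-final voiced obstruent 'z' becomes voiceless 's'. 'lacaz' -> 'lacas'
Final form: 'lacas'

lacas


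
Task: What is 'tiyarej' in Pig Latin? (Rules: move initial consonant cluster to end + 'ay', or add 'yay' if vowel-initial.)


'tiyarej': move consonant cluster 't' to end and add 'ay': 'iyarejtay'.

iyarejtay


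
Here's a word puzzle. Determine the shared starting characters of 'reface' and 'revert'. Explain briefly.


Compare from the start: 2 characters match: 're'. Mismatch at position 3: 'f' vs 'v'.

re


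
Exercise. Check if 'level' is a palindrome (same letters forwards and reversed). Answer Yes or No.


Forward: 'level'
Reversed: 'level'
They are identical.

Yes


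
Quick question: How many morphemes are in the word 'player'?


Decomposition: play (root) + -er (suffix) = 2 morpheme(s)

2 morphemes


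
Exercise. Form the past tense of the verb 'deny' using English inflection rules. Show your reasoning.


Apply rule: Change -y to -ied. 'deny' becomes 'denied'.

denied


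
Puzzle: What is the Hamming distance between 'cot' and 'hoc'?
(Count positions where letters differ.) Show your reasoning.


Alignment:
Position 1: 'c' vs 'h' = DIFFER
Position 2: 'o' vs 'o' = match
Position 3: 't' vs 'c' = DIFFER
Total differences: 2

2


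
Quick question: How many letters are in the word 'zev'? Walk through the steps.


Spell out 'zev' and number each letter: z(1), e(2), v(3). Total: 3 letters.

3


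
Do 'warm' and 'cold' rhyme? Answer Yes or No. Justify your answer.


Rime (stressed vowel + following sounds) of 'warm': -arm = /ɔːrm/
Rime of 'cold': -old = /oʊld/
/ɔːrm/ and /oʊld/ are different ending sounds, so the words do not rhyme.

No


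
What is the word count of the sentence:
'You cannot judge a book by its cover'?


Split into words: You | cannot | judge | a | book | by | its | cover = 8 words.

8


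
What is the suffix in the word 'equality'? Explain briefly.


The word 'equality' = 'equal' (root) + '-ity' (suffix). The suffix is '-ity'.

ity


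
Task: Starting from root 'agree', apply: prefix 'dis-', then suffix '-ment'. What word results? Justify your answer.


Step 1: Add prefix 'dis-' to 'agree' = 'disagree'
Step 2: Add suffix '-ment' to 'disagree' = 'disagreement'

disagreement


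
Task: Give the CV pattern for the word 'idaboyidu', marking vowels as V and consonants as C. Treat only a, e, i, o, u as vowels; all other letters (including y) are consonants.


Letter mapping: i = V, d = C, a = V, b = C, o = V, y = C, i = V, d = C, u = V.

VCVCVCVCV


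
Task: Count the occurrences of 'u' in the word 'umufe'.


Letter 'u' in 'umufe': found at position(s) 1, 3 = 2 occurrence(s).

2


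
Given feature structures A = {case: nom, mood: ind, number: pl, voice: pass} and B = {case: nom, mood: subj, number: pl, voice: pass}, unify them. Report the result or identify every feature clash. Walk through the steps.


Compare features:
case: A=nom vs B=nom -> unified: nom
mood: A=ind vs B=subj -> CLASH
number: A=pl vs B=pl -> unified: pl
voice: A=pass vs B=pass -> unified: pass
Clash detected on feature 'mood' (ind vs subj); unification fails.

CLASH on 'mood' (ind vs subj)


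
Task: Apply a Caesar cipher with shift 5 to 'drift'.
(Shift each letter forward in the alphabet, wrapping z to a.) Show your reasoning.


Shift each letter by 5: d -> i, r -> w, i -> n, f -> k, t -> y. Result: 'iwnky'.

iwnky


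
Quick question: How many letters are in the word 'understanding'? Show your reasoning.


Spell out 'understanding' and number each letter: u(1), n(2), d(3), e(4), r(5), s(6), t(7), a(8), n(9), d(10), i(11), n(12), g(13). Total: 13 letters.

13


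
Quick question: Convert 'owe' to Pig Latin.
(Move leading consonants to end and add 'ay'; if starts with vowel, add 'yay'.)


'owe' starts with a vowel, so add 'yay': 'oweyay'.

oweyay


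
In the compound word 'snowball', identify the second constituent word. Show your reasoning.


Split 'snowball' into 'snow' + 'ball'. The second part is 'ball'.

ball


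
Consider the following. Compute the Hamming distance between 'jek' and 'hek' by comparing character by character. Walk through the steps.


Alignment:
Position 1: 'j' vs 'h' = DIFFER
Position 2: 'e' vs 'e' = match
Position 3: 'k' vs 'k' = match
Total differences: 1

1


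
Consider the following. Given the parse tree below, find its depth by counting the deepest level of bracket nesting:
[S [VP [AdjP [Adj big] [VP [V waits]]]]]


Count bracket nesting levels:
'[' at pos 0: depth = 1
'[' at pos 3: depth = 2
'[' at pos 7: depth = 3
'[' at pos 13: depth = 4
'[' at pos 23: depth = 4
'[' at pos 27: depth = 5
Maximum depth reached: 5

5


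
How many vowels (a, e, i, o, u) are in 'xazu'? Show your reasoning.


Vowels in 'xazu': a, u = 2 vowels.

2


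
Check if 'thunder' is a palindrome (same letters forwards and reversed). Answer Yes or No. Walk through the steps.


Forward: 'thunder'
Reversed: 'rednuht'
They differ.

No


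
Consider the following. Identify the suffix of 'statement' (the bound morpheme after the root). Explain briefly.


The word 'statement' = 'state' (root) + '-ment' (suffix). The suffix is '-ment'.

ment


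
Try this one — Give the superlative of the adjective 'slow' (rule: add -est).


Apply superlative formation (add -est): 'slow' -> 'slowest'.

slowest


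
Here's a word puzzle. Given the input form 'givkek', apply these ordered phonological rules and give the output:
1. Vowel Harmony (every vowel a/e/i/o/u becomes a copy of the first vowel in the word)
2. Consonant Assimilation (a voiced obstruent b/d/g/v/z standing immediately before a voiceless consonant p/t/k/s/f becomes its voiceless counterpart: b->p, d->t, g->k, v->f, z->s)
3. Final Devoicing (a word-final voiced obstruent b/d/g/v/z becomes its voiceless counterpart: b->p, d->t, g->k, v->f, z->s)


Starting form: 'givkek'
Rule 1: Vowel Harmony: all vowels become 'i' (matching first vowel). 'givkek' -> 'givkik'
Rule 2: Consonant Assimilation: voiced obstruent before voiceless consonant becomes voiceless ('vk' -> 'fk'). 'givkik' -> 'gifkik'
Rule 3: Final Devoicing: final consonant 'k' is not one of the voiced obstruents b/d/g/v/z. No change.
Final form: 'gifkik'

gifkik


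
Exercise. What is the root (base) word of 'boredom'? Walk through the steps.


Remove suffix '-dom' from 'boredom' to get root 'bore'.

bore


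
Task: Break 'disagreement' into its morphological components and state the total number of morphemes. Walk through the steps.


Step 1: Identify prefix: 'dis' (meaning: not/apart)
Step 2: Identify root: 'agree'
Step 3: Identify suffix(es): 'ment'
Decomposition: dis- (prefix: not/apart) + agree (root) + -ment (suffix: action/result)
Total morphemes: 3

3 morphemes (dis- (prefix: not/apart) + agree (root) + -ment (suffix: action/result))


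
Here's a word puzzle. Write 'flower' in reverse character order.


Reverse 'flower' character by character: 'rewolf'.

rewolf


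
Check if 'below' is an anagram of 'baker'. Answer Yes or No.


Sorted letters of 'below': 'below'
Sorted letters of 'baker': 'abekr'
They do not match.

No


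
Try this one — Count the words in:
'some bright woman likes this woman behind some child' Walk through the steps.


Split into words: some | bright | woman | likes | this | woman | behind | some | child = 9 words.

9


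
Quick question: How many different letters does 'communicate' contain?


Unique letters in 'communicate': {a, c, e, i, m, n, o, t, u} = 9 distinct letters.

9


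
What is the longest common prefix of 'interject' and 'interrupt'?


Compare from the start: 5 characters match: 'inter'. Mismatch at position 6: 'j' vs 'r'.

inter


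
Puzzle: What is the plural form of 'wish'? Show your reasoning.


Apply rule: Add -es (sibilant/fricative ending). 'wish' becomes 'wishes'.

wishes


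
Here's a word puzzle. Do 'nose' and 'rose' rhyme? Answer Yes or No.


Rime (stressed vowel + following sounds) of 'nose': -ose = /oʊz/
Rime of 'rose': -ose = /oʊz/
/oʊz/ and /oʊz/ are the same ending sound, so the words rhyme.

Yes


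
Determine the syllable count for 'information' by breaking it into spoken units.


Break 'information' into syllables: in-for-ma-tion -> in | for | ma | tion = 4 syllables

4 syllables


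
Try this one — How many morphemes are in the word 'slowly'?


Decomposition: slow (root) + -ly (suffix) = 2 morpheme(s)

2 morphemes


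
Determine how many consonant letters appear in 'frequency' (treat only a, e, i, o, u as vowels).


Consonants in 'frequency': f, r, q, n, c, y = 6 consonants.

6


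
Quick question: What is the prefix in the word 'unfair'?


The word 'unfair' = 'un' (prefix) + 'fair' (root). The prefix is 'un'.

un


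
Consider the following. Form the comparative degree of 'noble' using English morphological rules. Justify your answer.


Apply comparative formation (ends in e: add -r): 'noble' -> 'nobler'.

nobler


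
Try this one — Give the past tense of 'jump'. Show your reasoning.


Apply rule: Add -ed. 'jump' becomes 'jumped'.

jumped


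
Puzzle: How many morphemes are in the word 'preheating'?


Decomposition: pre- (prefix) + heat (root) + -ing (suffix) = 3 morpheme(s)

3 morphemes


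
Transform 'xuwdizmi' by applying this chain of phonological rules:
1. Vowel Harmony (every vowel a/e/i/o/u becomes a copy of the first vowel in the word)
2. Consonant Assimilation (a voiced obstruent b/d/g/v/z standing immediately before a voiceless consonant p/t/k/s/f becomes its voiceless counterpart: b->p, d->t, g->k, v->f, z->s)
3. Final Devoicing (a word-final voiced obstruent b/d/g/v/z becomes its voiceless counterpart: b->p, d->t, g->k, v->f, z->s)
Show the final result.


Starting form: 'xuwdizmi'
Rule 1: Vowel Harmony: all vowels become 'u' (matching first vowel). 'xuwdizmi' -> 'xuwduzmu'
Rule 2: Consonant Assimilation: no voiced obstruent (b/d/g/v/z) stands immediately before a voiceless consonant (p/t/k/s/f). No change.
Rule 3: Final Devoicing: the word ends in the vowel 'u', not a consonant. No change.
Final form: 'xuwduzmu'

xuwduzmu


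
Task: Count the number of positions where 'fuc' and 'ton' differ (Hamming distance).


Alignment:
Position 1: 'f' vs 't' = DIFFER
Position 2: 'u' vs 'o' = DIFFER
Position 3: 'c' vs 'n' = DIFFER
Total differences: 3

3


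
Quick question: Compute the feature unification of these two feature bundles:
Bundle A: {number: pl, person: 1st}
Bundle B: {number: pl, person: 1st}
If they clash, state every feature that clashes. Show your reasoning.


Compare features:
number: A=pl vs B=pl -> unified: pl
person: A=1st vs B=1st -> unified: 1st
No clashes found.

Unified: {number: pl, person: 1st}


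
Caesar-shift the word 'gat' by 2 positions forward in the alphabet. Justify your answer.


Shift each letter by 2: g -> i, a -> c, t -> v. Result: 'icv'.

icv


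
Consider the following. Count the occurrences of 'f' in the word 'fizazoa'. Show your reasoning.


Letter 'f' in 'fizazoa': found at position(s) 1 = 1 occurrence(s).

1
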